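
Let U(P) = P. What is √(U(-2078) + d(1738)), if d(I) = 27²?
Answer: I*√1349 ≈ 36.729*I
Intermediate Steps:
d(I) = 729
√(U(-2078) + d(1738)) = √(-2078 + 729) = √(-1349) = I*√1349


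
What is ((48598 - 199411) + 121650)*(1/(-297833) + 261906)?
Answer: -2274837933913611/297833 ≈ -7.6380e+9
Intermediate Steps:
((48598 - 199411) + 121650)*(1/(-297833) + 261906) = (-150813 + 121650)*(-1/297833 + 261906) = -29163*78004249697/297833 = -2274837933913611/297833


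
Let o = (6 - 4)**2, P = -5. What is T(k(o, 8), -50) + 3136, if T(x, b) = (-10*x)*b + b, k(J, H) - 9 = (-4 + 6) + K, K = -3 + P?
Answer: 4586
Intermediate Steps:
K = -8 (K = -3 - 5 = -8)
o = 4 (o = 2**2 = 4)
k(J, H) = 3 (k(J, H) = 9 + ((-4 + 6) - 8) = 9 + (2 - 8) = 9 - 6 = 3)
T(x, b) = b - 10*b*x (T(x, b) = -10*b*x + b = b - 10*b*x)
T(k(o, 8), -50) + 3136 = -50*(1 - 10*3) + 3136 = -50*(1 - 30) + 3136 = -50*(-29) + 3136 = 1450 + 3136 = 4586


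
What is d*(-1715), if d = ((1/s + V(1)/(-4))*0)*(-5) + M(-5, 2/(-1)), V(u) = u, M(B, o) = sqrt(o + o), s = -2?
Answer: -3430*I ≈ -3430.0*I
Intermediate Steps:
M(B, o) = sqrt(2)*sqrt(o) (M(B, o) = sqrt(2*o) = sqrt(2)*sqrt(o))
d = 2*I (d = ((1/(-2) + 1/(-4))*0)*(-5) + sqrt(2)*sqrt(2/(-1)) = ((1*(-1/2) + 1*(-1/4))*0)*(-5) + sqrt(2)*sqrt(2*(-1)) = ((-1/2 - 1/4)*0)*(-5) + sqrt(2)*sqrt(-2) = -3/4*0*(-5) + sqrt(2)*(I*sqrt(2)) = 0*(-5) + 2*I = 0 + 2*I = 2*I ≈ 2.0*I)
d*(-1715) = (2*I)*(-1715) = -3430*I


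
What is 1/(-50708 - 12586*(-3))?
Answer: -1/12950 ≈ -7.7220e-5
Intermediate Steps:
1/(-50708 - 12586*(-3)) = 1/(-50708 + 37758) = 1/(-12950) = -1/12950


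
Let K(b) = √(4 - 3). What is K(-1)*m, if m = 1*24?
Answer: 24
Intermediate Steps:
m = 24
K(b) = 1 (K(b) = √1 = 1)
K(-1)*m = 1*24 = 24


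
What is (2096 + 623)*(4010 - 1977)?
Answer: 5527727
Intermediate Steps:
(2096 + 623)*(4010 - 1977) = 2719*2033 = 5527727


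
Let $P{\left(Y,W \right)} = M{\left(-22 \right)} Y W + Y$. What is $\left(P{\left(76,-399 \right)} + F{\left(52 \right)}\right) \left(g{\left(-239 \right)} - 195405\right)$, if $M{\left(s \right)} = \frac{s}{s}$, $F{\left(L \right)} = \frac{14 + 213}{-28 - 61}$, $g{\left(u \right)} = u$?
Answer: $\frac{526732145556}{89} \approx 5.9183 \cdot 10^{9}$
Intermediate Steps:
$F{\left(L \right)} = - \frac{227}{89}$ ($F{\left(L \right)} = \frac{227}{-89} = 227 \left(- \frac{1}{89}\right) = - \frac{227}{89}$)
$M{\left(s \right)} = 1$
$P{\left(Y,W \right)} = Y + W Y$ ($P{\left(Y,W \right)} = 1 Y W + Y = Y W + Y = W Y + Y = Y + W Y$)
$\left(P{\left(76,-399 \right)} + F{\left(52 \right)}\right) \left(g{\left(-239 \right)} - 195405\right) = \left(76 \left(1 - 399\right) - \frac{227}{89}\right) \left(-239 - 195405\right) = \left(76 \left(-398\right) - \frac{227}{89}\right) \left(-195644\right) = \left(-30248 - \frac{227}{89}\right) \left(-195644\right) = \left(- \frac{2692299}{89}\right) \left(-195644\right) = \frac{526732145556}{89}$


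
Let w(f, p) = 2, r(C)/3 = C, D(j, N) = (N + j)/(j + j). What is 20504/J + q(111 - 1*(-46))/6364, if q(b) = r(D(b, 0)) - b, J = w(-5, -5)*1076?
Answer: 32538205/3423832 ≈ 9.5034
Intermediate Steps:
D(j, N) = (N + j)/(2*j) (D(j, N) = (N + j)/((2*j)) = (N + j)*(1/(2*j)) = (N + j)/(2*j))
r(C) = 3*C
J = 2152 (J = 2*1076 = 2152)
q(b) = 3/2 - b (q(b) = 3*((0 + b)/(2*b)) - b = 3*(b/(2*b)) - b = 3*(1/2) - b = 3/2 - b)
20504/J + q(111 - 1*(-46))/6364 = 20504/2152 + (3/2 - (111 - 1*(-46)))/6364 = 20504*(1/2152) + (3/2 - (111 + 46))*(1/6364) = 2563/269 + (3/2 - 1*157)*(1/6364) = 2563/269 + (3/2 - 157)*(1/6364) = 2563/269 - 311/2*1/6364 = 2563/269 - 311/12728 = 32538205/3423832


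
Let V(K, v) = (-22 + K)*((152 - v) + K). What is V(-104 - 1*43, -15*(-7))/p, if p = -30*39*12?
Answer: -65/54 ≈ -1.2037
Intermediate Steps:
p = -14040 (p = -1170*12 = -14040)
V(K, v) = (-22 + K)*(152 + K - v)
V(-104 - 1*43, -15*(-7))/p = (-3344 + (-104 - 1*43)² + 22*(-15*(-7)) + 130*(-104 - 1*43) - (-104 - 1*43)*(-15*(-7)))/(-14040) = (-3344 + (-104 - 43)² + 22*105 + 130*(-104 - 43) - 1*(-104 - 43)*105)*(-1/14040) = (-3344 + (-147)² + 2310 + 130*(-147) - 1*(-147)*105)*(-1/14040) = (-3344 + 21609 + 2310 - 19110 + 15435)*(-1/14040) = 16900*(-1/14040) = -65/54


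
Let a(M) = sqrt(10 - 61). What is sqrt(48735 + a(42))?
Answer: sqrt(48735 + I*sqrt(51)) ≈ 220.76 + 0.016*I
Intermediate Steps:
a(M) = I*sqrt(51) (a(M) = sqrt(-51) = I*sqrt(51))
sqrt(48735 + a(42)) = sqrt(48735 + I*sqrt(51))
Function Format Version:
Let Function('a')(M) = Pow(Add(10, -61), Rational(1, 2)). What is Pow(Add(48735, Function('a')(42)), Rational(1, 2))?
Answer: Pow(Add(48735, Mul(I, Pow(51, Rational(1, 2)))), Rational(1, 2)) ≈ Add(220.76, Mul(0.016, I))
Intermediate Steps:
Function('a')(M) = Mul(I, Pow(51, Rational(1, 2))) (Function('a')(M) = Pow(-51, Rational(1, 2)) = Mul(I, Pow(51, Rational(1, 2))))
Pow(Add(48735, Function('a')(42)), Rational(1, 2)) = Pow(Add(48735, Mul(I, Pow(51, Rational(1, 2)))), Rational(1, 2))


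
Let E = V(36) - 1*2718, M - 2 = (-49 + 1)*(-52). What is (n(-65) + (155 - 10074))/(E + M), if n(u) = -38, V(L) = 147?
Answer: 9957/73 ≈ 136.40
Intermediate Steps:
M = 2498 (M = 2 + (-49 + 1)*(-52) = 2 - 48*(-52) = 2 + 2496 = 2498)
E = -2571 (E = 147 - 1*2718 = 147 - 2718 = -2571)
(n(-65) + (155 - 10074))/(E + M) = (-38 + (155 - 10074))/(-2571 + 2498) = (-38 - 9919)/(-73) = -9957*(-1/73) = 9957/73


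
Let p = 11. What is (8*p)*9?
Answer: 792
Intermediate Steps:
(8*p)*9 = (8*11)*9 = 88*9 = 792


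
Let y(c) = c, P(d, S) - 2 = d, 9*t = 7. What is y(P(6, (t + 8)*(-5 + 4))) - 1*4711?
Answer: -4703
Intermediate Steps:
t = 7/9 (t = (⅑)*7 = 7/9 ≈ 0.77778)
P(d, S) = 2 + d
y(P(6, (t + 8)*(-5 + 4))) - 1*4711 = (2 + 6) - 1*4711 = 8 - 4711 = -4703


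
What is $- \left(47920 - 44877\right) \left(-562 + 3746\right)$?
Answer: $-9688912$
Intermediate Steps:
$- \left(47920 - 44877\right) \left(-562 + 3746\right) = - 3043 \cdot 3184 = \left(-1\right) 9688912 = -9688912$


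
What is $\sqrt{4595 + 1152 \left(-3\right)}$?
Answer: $\sqrt{1139} \approx 33.749$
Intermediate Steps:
$\sqrt{4595 + 1152 \left(-3\right)} = \sqrt{4595 - 3456} = \sqrt{1139}$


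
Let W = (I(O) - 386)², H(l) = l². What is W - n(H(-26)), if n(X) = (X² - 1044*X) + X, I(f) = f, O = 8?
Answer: 390976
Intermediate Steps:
W = 142884 (W = (8 - 386)² = (-378)² = 142884)
n(X) = X² - 1043*X
W - n(H(-26)) = 142884 - (-26)²*(-1043 + (-26)²) = 142884 - 676*(-1043 + 676) = 142884 - 676*(-367) = 142884 - 1*(-248092) = 142884 + 248092 = 390976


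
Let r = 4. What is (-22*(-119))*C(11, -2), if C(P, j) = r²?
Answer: 41888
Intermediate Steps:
C(P, j) = 16 (C(P, j) = 4² = 16)
(-22*(-119))*C(11, -2) = -22*(-119)*16 = 2618*16 = 41888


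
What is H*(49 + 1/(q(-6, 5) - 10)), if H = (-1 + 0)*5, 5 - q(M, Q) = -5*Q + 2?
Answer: -4415/18 ≈ -245.28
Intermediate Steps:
q(M, Q) = 3 + 5*Q (q(M, Q) = 5 - (-5*Q + 2) = 5 - (2 - 5*Q) = 5 + (-2 + 5*Q) = 3 + 5*Q)
H = -5 (H = -1*5 = -5)
H*(49 + 1/(q(-6, 5) - 10)) = -5*(49 + 1/((3 + 5*5) - 10)) = -5*(49 + 1/((3 + 25) - 10)) = -5*(49 + 1/(28 - 10)) = -5*(49 + 1/18) = -5*883/18 = -4415/18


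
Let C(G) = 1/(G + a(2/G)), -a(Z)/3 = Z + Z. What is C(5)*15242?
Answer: 76210/13 ≈ 5862.3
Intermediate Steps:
a(Z) = -6*Z (a(Z) = -3*(Z + Z) = -6*Z)
C(G) = 1/(G - 12/G)
C(5)*15242 = (5/(-12 + 5²))*15242 = (5/(-12 + 25))*15242 = (5/13)*15242 = 76210/13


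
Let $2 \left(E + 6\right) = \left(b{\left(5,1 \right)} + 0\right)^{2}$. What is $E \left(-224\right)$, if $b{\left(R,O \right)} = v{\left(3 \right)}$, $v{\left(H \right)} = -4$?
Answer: $-448$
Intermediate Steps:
$b{\left(R,O \right)} = -4$
$E = 2$ ($E = -6 + \frac{\left(-4 + 0\right)^{2}}{2} = -6 + \frac{\left(-4\right)^{2}}{2} = -6 + \frac{1}{2} \cdot 16 = -6 + 8 = 2$)
$E \left(-224\right) = 2 \left(-224\right) = -448$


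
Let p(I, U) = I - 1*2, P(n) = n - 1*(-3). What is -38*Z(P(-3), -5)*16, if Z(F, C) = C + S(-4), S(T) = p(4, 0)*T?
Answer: 7904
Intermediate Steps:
P(n) = 3 + n (P(n) = n + 3 = 3 + n)
p(I, U) = -2 + I (p(I, U) = I - 2 = -2 + I)
S(T) = 2*T (S(T) = (-2 + 4)*T = 2*T)
Z(F, C) = -8 + C (Z(F, C) = C + 2*(-4) = C - 8 = -8 + C)
-38*Z(P(-3), -5)*16 = -38*(-8 - 5)*16 = -38*(-13)*16 = 494*16 = 7904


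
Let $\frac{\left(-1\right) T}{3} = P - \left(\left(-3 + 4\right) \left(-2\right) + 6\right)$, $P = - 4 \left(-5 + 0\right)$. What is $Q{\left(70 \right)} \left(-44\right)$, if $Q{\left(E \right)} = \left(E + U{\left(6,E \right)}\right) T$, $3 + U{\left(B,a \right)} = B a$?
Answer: $1028544$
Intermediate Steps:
$P = 20$ ($P = \left(-4\right) \left(-5\right) = 20$)
$U{\left(B,a \right)} = -3 + B a$
$T = -48$ ($T = - 3 \left(20 - \left(\left(-3 + 4\right) \left(-2\right) + 6\right)\right) = - 3 \left(20 - \left(1 \left(-2\right) + 6\right)\right) = - 3 \left(20 - \left(-2 + 6\right)\right) = - 3 \left(20 - 4\right) = \left(-3\right) 16 = -48$)
$Q{\left(E \right)} = 144 - 336 E$ ($Q{\left(E \right)} = \left(E + \left(-3 + 6 E\right)\right) \left(-48\right) = \left(-3 + 7 E\right) \left(-48\right) = 144 - 336 E$)
$Q{\left(70 \right)} \left(-44\right) = \left(144 - 23520\right) \left(-44\right) = \left(-23376\right) \left(-44\right) = 1028544$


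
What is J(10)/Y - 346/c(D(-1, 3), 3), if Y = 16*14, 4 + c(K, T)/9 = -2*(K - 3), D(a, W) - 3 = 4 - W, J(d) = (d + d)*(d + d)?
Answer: 3097/378 ≈ 8.1931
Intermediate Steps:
J(d) = 4*d**2 (J(d) = (2*d)*(2*d) = 4*d**2)
D(a, W) = 7 - W (D(a, W) = 3 + (4 - W) = 7 - W)
c(K, T) = 18 - 18*K (c(K, T) = -36 + 9*(-2*(K - 3)) = -36 + 9*(-2*(-3 + K)) = -36 + 9*(6 - 2*K) = -36 + (54 - 18*K) = 18 - 18*K)
Y = 224
J(10)/Y - 346/c(D(-1, 3), 3) = (4*10**2)/224 - 346/(18 - 18*(7 - 1*3)) = (4*100)*(1/224) - 346/(18 - 18*(7 - 3)) = 400*(1/224) - 346/(18 - 18*4) = 25/14 - 346/(18 - 72) = 25/14 - 346/(-54) = 25/14 - 346*(-1/54) = 25/14 + 173/27 = 3097/378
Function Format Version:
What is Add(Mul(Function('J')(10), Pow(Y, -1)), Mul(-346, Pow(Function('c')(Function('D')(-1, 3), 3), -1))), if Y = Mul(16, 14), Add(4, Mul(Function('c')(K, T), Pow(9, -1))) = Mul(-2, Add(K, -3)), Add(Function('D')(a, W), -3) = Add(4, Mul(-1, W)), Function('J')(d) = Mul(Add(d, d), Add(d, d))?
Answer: Rational(3097, 378) ≈ 8.1931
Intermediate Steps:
Function('J')(d) = Mul(4, Pow(d, 2)) (Function('J')(d) = Mul(Mul(2, d), Mul(2, d)) = Mul(4, Pow(d, 2)))
Function('D')(a, W) = Add(7, Mul(-1, W)) (Function('D')(a, W) = Add(3, Add(4, Mul(-1, W))) = Add(7, Mul(-1, W)))
Function('c')(K, T) = Add(18, Mul(-18, K)) (Function('c')(K, T) = Add(-36, Mul(9, Mul(-2, Add(K, -3)))) = Add(-36, Mul(9, Mul(-2, Add(-3, K)))) = Add(-36, Mul(9, Add(6, Mul(-2, K)))) = Add(-36, Add(54, Mul(-18, K))) = Add(18, Mul(-18, K)))
Y = 224
Add(Mul(Function('J')(10), Pow(Y, -1)), Mul(-346, Pow(Function('c')(Function('D')(-1, 3), 3), -1))) = Add(Mul(Mul(4, Pow(10, 2)), Pow(224, -1)), Mul(-346, Pow(Add(18, Mul(-18, Add(7, Mul(-1, 3)))), -1))) = Add(Mul(Mul(4, 100), Rational(1, 224)), Mul(-346, Pow(Add(18, Mul(-18, Add(7, -3))), -1))) = Add(Mul(400, Rational(1, 224)), Mul(-346, Pow(Add(18, Mul(-18, 4)), -1))) = Add(Rational(25, 14), Mul(-346, Pow(Add(18, -72), -1))) = Add(Rational(25, 14), Mul(-346, Pow(-54, -1))) = Add(Rational(25, 14), Mul(-346, Rational(-1, 54))) = Add(Rational(25, 14), Rational(173, 27)) = Rational(3097, 378)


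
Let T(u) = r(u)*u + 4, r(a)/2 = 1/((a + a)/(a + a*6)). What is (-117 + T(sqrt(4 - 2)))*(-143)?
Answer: 16159 - 1001*sqrt(2) ≈ 14743.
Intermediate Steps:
r(a) = 7 (r(a) = 2/(((a + a)/(a + a*6))) = 2/(((2*a)/(a + 6*a))) = 2/(((2*a)/((7*a)))) = 2/(((2*a)*(1/(7*a)))) = 2/(2/7) = 2*(7/2) = 7)
T(u) = 4 + 7*u (T(u) = 7*u + 4 = 4 + 7*u)
(-117 + T(sqrt(4 - 2)))*(-143) = (-117 + (4 + 7*sqrt(4 - 2)))*(-143) = (-117 + (4 + 7*sqrt(2)))*(-143) = (-113 + 7*sqrt(2))*(-143) = 16159 - 1001*sqrt(2)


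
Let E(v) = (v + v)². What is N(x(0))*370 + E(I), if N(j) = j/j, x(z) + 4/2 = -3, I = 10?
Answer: 770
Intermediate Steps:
x(z) = -5 (x(z) = -2 - 3 = -5)
E(v) = 4*v² (E(v) = (2*v)² = 4*v²)
N(j) = 1
N(x(0))*370 + E(I) = 1*370 + 4*10² = 370 + 4*100 = 370 + 400 = 770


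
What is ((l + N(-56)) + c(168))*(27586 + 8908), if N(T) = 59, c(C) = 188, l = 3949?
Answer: 153128824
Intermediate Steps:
((l + N(-56)) + c(168))*(27586 + 8908) = ((3949 + 59) + 188)*(27586 + 8908) = (4008 + 188)*36494 = 4196*36494 = 153128824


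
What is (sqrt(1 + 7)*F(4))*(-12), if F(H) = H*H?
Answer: -384*sqrt(2) ≈ -543.06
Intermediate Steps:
F(H) = H**2
(sqrt(1 + 7)*F(4))*(-12) = (sqrt(1 + 7)*4**2)*(-12) = (sqrt(8)*16)*(-12) = ((2*sqrt(2))*16)*(-12) = (32*sqrt(2))*(-12) = -384*sqrt(2)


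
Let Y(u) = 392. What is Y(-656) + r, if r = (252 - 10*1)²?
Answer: 58956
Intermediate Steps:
r = 58564 (r = (252 - 10)² = 242² = 58564)
Y(-656) + r = 392 + 58564 = 58956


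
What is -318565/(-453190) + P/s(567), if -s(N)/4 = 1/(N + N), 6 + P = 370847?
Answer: -4764541587740/45319 ≈ -1.0513e+8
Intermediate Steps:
P = 370841 (P = -6 + 370847 = 370841)
s(N) = -2/N (s(N) = -4/(N + N) = -4*1/(2*N) = -2/N)
-318565/(-453190) + P/s(567) = -318565/(-453190) + 370841/((-2/567)) = -318565*(-1/453190) + 370841/((-2*1/567)) = 63713/90638 + 370841/(-2/567) = 63713/90638 + 370841*(-567/2) = 63713/90638 - 210266847/2 = -4764541587740/45319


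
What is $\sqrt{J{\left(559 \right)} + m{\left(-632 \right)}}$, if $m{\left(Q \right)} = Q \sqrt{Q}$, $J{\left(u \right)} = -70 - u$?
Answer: $\sqrt{-629 - 1264 i \sqrt{158}} \approx 87.383 - 90.911 i$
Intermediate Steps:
$m{\left(Q \right)} = Q^{\frac{3}{2}}$
$\sqrt{J{\left(559 \right)} + m{\left(-632 \right)}} = \sqrt{\left(-70 - 559\right) + \left(-632\right)^{\frac{3}{2}}} = \sqrt{\left(-70 - 559\right) - 1264 i \sqrt{158}} = \sqrt{-629 - 1264 i \sqrt{158}}$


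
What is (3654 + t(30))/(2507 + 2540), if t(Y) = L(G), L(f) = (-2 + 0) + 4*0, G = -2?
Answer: 3652/5047 ≈ 0.72360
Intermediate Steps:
L(f) = -2 (L(f) = -2 + 0 = -2)
t(Y) = -2
(3654 + t(30))/(2507 + 2540) = (3654 - 2)/(2507 + 2540) = 3652/5047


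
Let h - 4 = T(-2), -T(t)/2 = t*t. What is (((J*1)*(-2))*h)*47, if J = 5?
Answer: 1880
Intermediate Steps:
T(t) = -2*t² (T(t) = -2*t*t = -2*t²)
h = -4 (h = 4 - 2*(-2)² = 4 - 2*4 = 4 - 8 = -4)
(((J*1)*(-2))*h)*47 = (((5*1)*(-2))*(-4))*47 = ((5*(-2))*(-4))*47 = -10*(-4)*47 = 40*47 = 1880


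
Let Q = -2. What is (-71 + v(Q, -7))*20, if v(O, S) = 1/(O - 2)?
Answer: -1425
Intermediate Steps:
v(O, S) = 1/(-2 + O)
(-71 + v(Q, -7))*20 = (-71 + 1/(-2 - 2))*20 = (-71 + 1/(-4))*20 = (-71 - ¼)*20 = -285/4*20 = -1425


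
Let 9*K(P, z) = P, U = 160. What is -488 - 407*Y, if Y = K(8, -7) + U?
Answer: -593728/9 ≈ -65970.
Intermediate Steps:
K(P, z) = P/9
Y = 1448/9 (Y = (⅑)*8 + 160 = 8/9 + 160 = 1448/9 ≈ 160.89)
-488 - 407*Y = -488 - 407*1448/9 = -488 - 589336/9 = -593728/9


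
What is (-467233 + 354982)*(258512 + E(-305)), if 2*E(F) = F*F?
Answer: -68478610299/2 ≈ -3.4239e+10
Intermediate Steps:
E(F) = F**2/2 (E(F) = (F*F)/2 = F**2/2)
(-467233 + 354982)*(258512 + E(-305)) = (-467233 + 354982)*(258512 + (1/2)*(-305)**2) = -112251*(258512 + (1/2)*93025) = -112251*(258512 + 93025/2) = -112251*610049/2 = -68478610299/2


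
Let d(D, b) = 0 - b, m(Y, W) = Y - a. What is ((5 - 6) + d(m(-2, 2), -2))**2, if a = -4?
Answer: 1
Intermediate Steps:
m(Y, W) = 4 + Y (m(Y, W) = Y - 1*(-4) = Y + 4 = 4 + Y)
d(D, b) = -b
((5 - 6) + d(m(-2, 2), -2))**2 = ((5 - 6) - 1*(-2))**2 = (-1 + 2)**2 = 1**2 = 1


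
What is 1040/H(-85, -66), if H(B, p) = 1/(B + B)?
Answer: -176800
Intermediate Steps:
H(B, p) = 1/(2*B)
1040/H(-85, -66) = 1040/(((1/2)/(-85))) = 1040/(((1/2)*(-1/85))) = 1040/(-1/170) = 1040*(-170) = -176800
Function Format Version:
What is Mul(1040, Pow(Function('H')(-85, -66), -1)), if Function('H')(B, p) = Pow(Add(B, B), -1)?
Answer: -176800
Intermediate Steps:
Function('H')(B, p) = Mul(Rational(1, 2), Pow(B, -1)) (Function('H')(B, p) = Pow(Mul(2, B), -1) = Mul(Rational(1, 2), Pow(B, -1)))
Mul(1040, Pow(Function('H')(-85, -66), -1)) = Mul(1040, Pow(Mul(Rational(1, 2), Pow(-85, -1)), -1)) = Mul(1040, Pow(Mul(Rational(1, 2), Rational(-1, 85)), -1)) = Mul(1040, Pow(Rational(-1, 170), -1)) = Mul(1040, -170) = -176800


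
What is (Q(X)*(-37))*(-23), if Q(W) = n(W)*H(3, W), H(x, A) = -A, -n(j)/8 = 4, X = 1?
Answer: 27232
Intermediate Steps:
n(j) = -32 (n(j) = -8*4 = -32)
Q(W) = 32*W (Q(W) = -(-32)*W = 32*W)
(Q(X)*(-37))*(-23) = ((32*1)*(-37))*(-23) = (32*(-37))*(-23) = -1184*(-23) = 27232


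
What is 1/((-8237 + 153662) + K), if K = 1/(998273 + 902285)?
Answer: 1900558/276388647151 ≈ 6.8764e-6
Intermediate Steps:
K = 1/1900558 ≈ 5.2616e-7
1/((-8237 + 153662) + K) = 1/((-8237 + 153662) + 1/1900558) = 1/(145425 + 1/1900558) = 1/(276388647151/1900558) = 1900558/276388647151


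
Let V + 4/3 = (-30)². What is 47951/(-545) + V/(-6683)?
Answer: -962838919/10926705 ≈ -88.118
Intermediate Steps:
V = 2696/3 (V = -4/3 + (-30)² = -4/3 + 900 = 2696/3 ≈ 898.67)
47951/(-545) + V/(-6683) = 47951/(-545) + (2696/3)/(-6683) = 47951*(-1/545) + (2696/3)*(-1/6683) = -47951/545 - 2696/20049 = -962838919/10926705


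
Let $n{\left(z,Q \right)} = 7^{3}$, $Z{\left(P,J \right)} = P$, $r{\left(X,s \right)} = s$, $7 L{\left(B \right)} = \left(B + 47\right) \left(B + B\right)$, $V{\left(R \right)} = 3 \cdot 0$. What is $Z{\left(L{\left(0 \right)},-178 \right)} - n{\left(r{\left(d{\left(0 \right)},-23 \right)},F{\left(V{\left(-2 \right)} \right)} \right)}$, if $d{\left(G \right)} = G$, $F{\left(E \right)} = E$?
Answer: $-343$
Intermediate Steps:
$V{\left(R \right)} = 0$
$L{\left(B \right)} = \frac{2 B \left(47 + B\right)}{7}$ ($L{\left(B \right)} = \frac{\left(B + 47\right) \left(B + B\right)}{7} = \frac{\left(47 + B\right) 2 B}{7} = \frac{2 B \left(47 + B\right)}{7}$)
$n{\left(z,Q \right)} = 343$
$Z{\left(L{\left(0 \right)},-178 \right)} - n{\left(r{\left(d{\left(0 \right)},-23 \right)},F{\left(V{\left(-2 \right)} \right)} \right)} = \frac{2}{7} \cdot 0 \left(47 + 0\right) - 343 = \frac{2}{7} \cdot 0 \cdot 47 - 343 = 0 - 343 = -343$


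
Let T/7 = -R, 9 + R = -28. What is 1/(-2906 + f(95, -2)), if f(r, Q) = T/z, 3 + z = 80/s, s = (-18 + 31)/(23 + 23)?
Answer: -3641/10577379 ≈ -0.00034423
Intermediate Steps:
R = -37 (R = -9 - 28 = -37)
s = 13/46 ≈ 0.28261
z = 3641/13 (z = -3 + 80/(13/46) = -3 + 80*(46/13) = -3 + 3680/13 = 3641/13 ≈ 280.08)
T = 259 (T = 7*(-1*(-37)) = 7*37 = 259)
f(r, Q) = 3367/3641 (f(r, Q) = 259/(3641/13) = 259*(13/3641) = 3367/3641)
1/(-2906 + f(95, -2)) = 1/(-2906 + 3367/3641) = 1/(-10577379/3641) = -3641/10577379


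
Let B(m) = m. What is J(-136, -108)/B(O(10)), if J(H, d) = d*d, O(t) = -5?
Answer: -11664/5 ≈ -2332.8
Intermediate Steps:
J(H, d) = d²
J(-136, -108)/B(O(10)) = (-108)²/(-5) = 11664*(-⅕) = -11664/5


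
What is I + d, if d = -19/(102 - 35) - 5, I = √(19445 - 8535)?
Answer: -354/67 + √10910 ≈ 99.167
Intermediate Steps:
I = √10910 ≈ 104.45
d = -354/67 (d = -19/67 - 5 = -354/67 ≈ -5.2836)
I + d = √10910 - 354/67 = -354/67 + √10910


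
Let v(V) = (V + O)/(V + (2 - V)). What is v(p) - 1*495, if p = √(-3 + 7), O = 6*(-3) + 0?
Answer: -503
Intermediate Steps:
O = -18 (O = -18 + 0 = -18)
p = 2 (p = √4 = 2)
v(V) = -9 + V/2 (v(V) = (V - 18)/(V + (2 - V)) = (-18 + V)/2 = (-18 + V)*(½) = -9 + V/2)
v(p) - 1*495 = (-9 + (½)*2) - 1*495 = (-9 + 1) - 495 = -8 - 495 = -503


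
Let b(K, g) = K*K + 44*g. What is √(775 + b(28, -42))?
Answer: 17*I ≈ 17.0*I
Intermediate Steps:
b(K, g) = K² + 44*g
√(775 + b(28, -42)) = √(775 + (28² + 44*(-42))) = √(775 + (784 - 1848)) = √(775 - 1064) = √(-289) = 17*I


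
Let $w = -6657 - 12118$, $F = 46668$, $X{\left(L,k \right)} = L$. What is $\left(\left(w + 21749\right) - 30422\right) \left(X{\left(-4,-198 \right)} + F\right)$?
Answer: $-1280833472$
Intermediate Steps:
$w = -18775$ ($w = -6657 - 12118 = -18775$)
$\left(\left(w + 21749\right) - 30422\right) \left(X{\left(-4,-198 \right)} + F\right) = \left(\left(-18775 + 21749\right) - 30422\right) \left(-4 + 46668\right) = \left(2974 - 30422\right) 46664 = \left(-27448\right) 46664 = -1280833472$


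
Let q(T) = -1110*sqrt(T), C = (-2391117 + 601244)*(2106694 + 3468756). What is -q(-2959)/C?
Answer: -111*I*sqrt(2959)/997934741785 ≈ -6.0505e-9*I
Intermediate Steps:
C = -9979347417850 (C = -1789873*5575450 = -9979347417850)
-q(-2959)/C = -(-1110*I*sqrt(2959))/(-9979347417850) = -(-1110*I*sqrt(2959))*(-1)/9979347417850 = -111*I*sqrt(2959)/997934741785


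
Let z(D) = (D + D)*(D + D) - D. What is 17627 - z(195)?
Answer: -134278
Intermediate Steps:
z(D) = -D + 4*D² (z(D) = (2*D)*(2*D) - D = 4*D² - D = -D + 4*D²)
17627 - z(195) = 17627 - 195*(-1 + 4*195) = 17627 - 195*(-1 + 780) = 17627 - 195*779 = 17627 - 1*151905 = 17627 - 151905 = -134278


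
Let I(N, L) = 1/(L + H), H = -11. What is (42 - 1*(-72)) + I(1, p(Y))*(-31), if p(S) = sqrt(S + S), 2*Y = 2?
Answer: 13907/119 + 31*sqrt(2)/119 ≈ 117.23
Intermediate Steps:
Y = 1 (Y = (1/2)*2 = 1)
p(S) = sqrt(2)*sqrt(S) (p(S) = sqrt(2*S) = sqrt(2)*sqrt(S))
I(N, L) = 1/(-11 + L) (I(N, L) = 1/(L - 11) = 1/(-11 + L))
(42 - 1*(-72)) + I(1, p(Y))*(-31) = (42 - 1*(-72)) - 31/(-11 + sqrt(2)*sqrt(1)) = (42 + 72) - 31/(-11 + sqrt(2)*1) = 114 - 31/(-11 + sqrt(2))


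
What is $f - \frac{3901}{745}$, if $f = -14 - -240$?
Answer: $\frac{164469}{745} \approx 220.76$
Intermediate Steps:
$f = 226$ ($f = -14 + 240 = 226$)
$f - \frac{3901}{745} = 226 - \frac{3901}{745} = \frac{164469}{745}$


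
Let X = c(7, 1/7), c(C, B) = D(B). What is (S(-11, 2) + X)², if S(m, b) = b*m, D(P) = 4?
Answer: 324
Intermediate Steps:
c(C, B) = 4
X = 4
(S(-11, 2) + X)² = (2*(-11) + 4)² = (-22 + 4)² = (-18)² = 324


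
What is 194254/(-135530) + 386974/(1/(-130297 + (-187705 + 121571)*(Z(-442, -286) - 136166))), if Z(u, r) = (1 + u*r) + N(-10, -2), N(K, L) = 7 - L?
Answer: 16895127524711543763/67765 ≈ 2.4932e+14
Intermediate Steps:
Z(u, r) = 10 + r*u (Z(u, r) = (1 + u*r) + (7 - 1*(-2)) = (1 + r*u) + (7 + 2) = (1 + r*u) + 9 = 10 + r*u)
194254/(-135530) + 386974/(1/(-130297 + (-187705 + 121571)*(Z(-442, -286) - 136166))) = 194254/(-135530) + 386974/(1/(-130297 + (-187705 + 121571)*((10 - 286*(-442)) - 136166))) = 194254*(-1/135530) + 386974/(1/(-130297 - 66134*((10 + 126412) - 136166))) = -97127/67765 + 386974/(1/(-130297 - 66134*(126422 - 136166))) = -97127/67765 + 386974/(1/(-130297 - 66134*(-9744))) = -97127/67765 + 386974/(1/(-130297 + 644409696)) = -97127/67765 + 386974/(1/644279399) = -97127/67765 + 386974*644279399 = -97127/67765 + 249319376148626 = 16895127524711543763/67765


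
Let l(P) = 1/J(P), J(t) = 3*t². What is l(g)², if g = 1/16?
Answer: 65536/9 ≈ 7281.8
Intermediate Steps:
g = 1/16 ≈ 0.062500
l(P) = 1/(3*P²)
l(g)² = (1/(3*16⁻²))² = ((⅓)*256)² = (256/3)² = 65536/9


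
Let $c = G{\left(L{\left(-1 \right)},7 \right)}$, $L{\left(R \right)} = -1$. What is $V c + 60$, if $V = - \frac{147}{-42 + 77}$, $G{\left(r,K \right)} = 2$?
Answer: $\frac{258}{5} \approx 51.6$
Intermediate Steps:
$V = - \frac{21}{5}$ ($V = - \frac{147}{35} = \left(-147\right) \frac{1}{35} = - \frac{21}{5} \approx -4.2$)
$c = 2$
$V c + 60 = \left(- \frac{21}{5}\right) 2 + 60 = - \frac{42}{5} + 60 = \frac{258}{5}$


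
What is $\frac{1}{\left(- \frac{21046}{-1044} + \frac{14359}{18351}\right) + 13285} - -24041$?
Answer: $\frac{340475500735567}{14162285249} \approx 24041.0$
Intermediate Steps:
$\frac{1}{\left(- \frac{21046}{-1044} + \frac{14359}{18351}\right) + 13285} - -24041 = \frac{1}{\left(\left(-21046\right) \left(- \frac{1}{1044}\right) + 14359 \cdot \frac{1}{18351}\right) + 13285} + 24041 = \frac{1}{\left(\frac{10523}{522} + \frac{14359}{18351}\right) + 13285} + 24041 = \frac{1}{\frac{22289219}{1064358} + 13285} + 24041 = \frac{1}{\frac{14162285249}{1064358}} + 24041 = \frac{1064358}{14162285249} + 24041 = \frac{340475500735567}{14162285249}$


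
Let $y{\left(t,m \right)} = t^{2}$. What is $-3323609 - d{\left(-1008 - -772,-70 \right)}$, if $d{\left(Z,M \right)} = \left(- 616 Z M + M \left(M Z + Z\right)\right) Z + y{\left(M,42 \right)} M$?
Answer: $-2673603809$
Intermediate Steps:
$d{\left(Z,M \right)} = M^{3} + Z \left(M \left(Z + M Z\right) - 616 M Z\right)$ ($d{\left(Z,M \right)} = \left(- 616 Z M + M \left(M Z + Z\right)\right) Z + M^{2} M = \left(- 616 M Z + M \left(Z + M Z\right)\right) Z + M^{3} = \left(M \left(Z + M Z\right) - 616 M Z\right) Z + M^{3} = Z \left(M \left(Z + M Z\right) - 616 M Z\right) + M^{3} = M^{3} + Z \left(M \left(Z + M Z\right) - 616 M Z\right)$)
$-3323609 - d{\left(-1008 - -772,-70 \right)} = -3323609 - - 70 \left(\left(-70\right)^{2} - 615 \left(-1008 - -772\right)^{2} - 70 \left(-1008 - -772\right)^{2}\right) = -3323609 - - 70 \left(4900 - 615 \left(-1008 + 772\right)^{2} - 70 \left(-1008 + 772\right)^{2}\right) = -3323609 - - 70 \left(4900 - 615 \left(-236\right)^{2} - 70 \left(-236\right)^{2}\right) = -3323609 - - 70 \left(4900 - 34253040 - 3898720\right) = -3323609 - \left(-70\right) \left(-38146860\right) = -3323609 - 2670280200 = -2673603809$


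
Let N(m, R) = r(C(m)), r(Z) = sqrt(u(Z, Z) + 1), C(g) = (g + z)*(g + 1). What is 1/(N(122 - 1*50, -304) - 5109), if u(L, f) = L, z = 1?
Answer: -393/2007427 - sqrt(5330)/26096551 ≈ -0.00019857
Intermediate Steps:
C(g) = (1 + g)**2 (C(g) = (g + 1)*(g + 1) = (1 + g)*(1 + g) = (1 + g)**2)
r(Z) = sqrt(1 + Z) (r(Z) = sqrt(Z + 1) = sqrt(1 + Z))
N(m, R) = sqrt(2 + m**2 + 2*m) (N(m, R) = sqrt(1 + (1 + m**2 + 2*m)) = sqrt(2 + m**2 + 2*m))
1/(N(122 - 1*50, -304) - 5109) = 1/(sqrt(2 + (122 - 1*50)**2 + 2*(122 - 1*50)) - 5109) = 1/(sqrt(2 + (122 - 50)**2 + 2*(122 - 50)) - 5109) = 1/(sqrt(2 + 72**2 + 2*72) - 5109) = 1/(sqrt(2 + 5184 + 144) - 5109) = 1/(sqrt(5330) - 5109) = 1/(-5109 + sqrt(5330))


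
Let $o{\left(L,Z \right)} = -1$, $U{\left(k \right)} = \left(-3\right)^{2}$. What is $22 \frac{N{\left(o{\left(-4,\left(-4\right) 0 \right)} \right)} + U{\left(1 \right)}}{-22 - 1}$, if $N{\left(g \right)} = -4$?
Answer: $- \frac{110}{23} \approx -4.7826$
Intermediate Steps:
$U{\left(k \right)} = 9$
$22 \frac{N{\left(o{\left(-4,\left(-4\right) 0 \right)} \right)} + U{\left(1 \right)}}{-22 - 1} = 22 \frac{-4 + 9}{-22 - 1} = 22 \frac{5}{-23} = 22 \cdot 5 \left(- \frac{1}{23}\right) = 22 \left(- \frac{5}{23}\right) = - \frac{110}{23}$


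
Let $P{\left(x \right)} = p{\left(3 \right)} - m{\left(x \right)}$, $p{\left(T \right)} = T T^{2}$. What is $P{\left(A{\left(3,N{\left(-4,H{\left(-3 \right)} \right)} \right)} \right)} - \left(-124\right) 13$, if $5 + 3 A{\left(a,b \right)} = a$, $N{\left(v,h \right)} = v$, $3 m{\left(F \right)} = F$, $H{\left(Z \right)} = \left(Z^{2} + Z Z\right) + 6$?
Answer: $\frac{14753}{9} \approx 1639.2$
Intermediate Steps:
$H{\left(Z \right)} = 6 + 2 Z^{2}$ ($H{\left(Z \right)} = \left(Z^{2} + Z^{2}\right) + 6 = 2 Z^{2} + 6 = 6 + 2 Z^{2}$)
$m{\left(F \right)} = \frac{F}{3}$
$p{\left(T \right)} = T^{3}$
$A{\left(a,b \right)} = - \frac{5}{3} + \frac{a}{3}$
$P{\left(x \right)} = 27 - \frac{x}{3}$ ($P{\left(x \right)} = 3^{3} - \frac{x}{3} = 27 - \frac{x}{3}$)
$P{\left(A{\left(3,N{\left(-4,H{\left(-3 \right)} \right)} \right)} \right)} - \left(-124\right) 13 = \left(27 - \frac{- \frac{5}{3} + \frac{1}{3} \cdot 3}{3}\right) - \left(-124\right) 13 = \left(27 - \frac{- \frac{5}{3} + 1}{3}\right) - -1612 = \left(27 - - \frac{2}{9}\right) + 1612 = \left(27 + \frac{2}{9}\right) + 1612 = \frac{245}{9} + 1612 = \frac{14753}{9}$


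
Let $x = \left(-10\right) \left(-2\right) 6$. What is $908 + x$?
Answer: $1028$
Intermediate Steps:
$x = 120$ ($x = 20 \cdot 6 = 120$)
$908 + x = 908 + 120 = 1028$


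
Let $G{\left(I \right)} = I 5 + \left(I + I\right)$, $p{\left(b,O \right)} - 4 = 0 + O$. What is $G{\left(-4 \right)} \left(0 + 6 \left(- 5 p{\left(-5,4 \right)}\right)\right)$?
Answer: $6720$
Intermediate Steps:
$p{\left(b,O \right)} = 4 + O$ ($p{\left(b,O \right)} = 4 + \left(0 + O\right) = 4 + O$)
$G{\left(I \right)} = 7 I$ ($G{\left(I \right)} = 5 I + 2 I = 7 I$)
$G{\left(-4 \right)} \left(0 + 6 \left(- 5 p{\left(-5,4 \right)}\right)\right) = 7 \left(-4\right) \left(0 + 6 \left(- 5 \left(4 + 4\right)\right)\right) = - 28 \left(0 + 6 \left(\left(-5\right) 8\right)\right) = - 28 \left(0 + 6 \left(-40\right)\right) = - 28 \left(0 - 240\right) = \left(-28\right) \left(-240\right) = 6720$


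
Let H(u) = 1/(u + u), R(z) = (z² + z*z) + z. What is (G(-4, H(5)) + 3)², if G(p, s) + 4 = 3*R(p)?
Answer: 6889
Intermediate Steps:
R(z) = z + 2*z² (R(z) = (z² + z²) + z = 2*z² + z = z + 2*z²)
H(u) = 1/(2*u)
G(p, s) = -4 + 3*p*(1 + 2*p) (G(p, s) = -4 + 3*(p*(1 + 2*p)) = -4 + 3*p*(1 + 2*p))
(G(-4, H(5)) + 3)² = ((-4 + 3*(-4)*(1 + 2*(-4))) + 3)² = ((-4 + 3*(-4)*(1 - 8)) + 3)² = ((-4 + 3*(-4)*(-7)) + 3)² = ((-4 + 84) + 3)² = (80 + 3)² = 83² = 6889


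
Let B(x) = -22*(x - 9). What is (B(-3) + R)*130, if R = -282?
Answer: -2340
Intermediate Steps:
B(x) = 198 - 22*x (B(x) = -22*(-9 + x) = 198 - 22*x)
(B(-3) + R)*130 = ((198 - 22*(-3)) - 282)*130 = ((198 + 66) - 282)*130 = (264 - 282)*130 = -18*130 = -2340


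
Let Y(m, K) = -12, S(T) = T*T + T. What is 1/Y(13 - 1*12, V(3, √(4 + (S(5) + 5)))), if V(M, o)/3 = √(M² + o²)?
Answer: -1/12 ≈ -0.083333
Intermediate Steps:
S(T) = T + T² (S(T) = T² + T = T + T²)
V(M, o) = 3*√(M² + o²)
1/Y(13 - 1*12, V(3, √(4 + (S(5) + 5)))) = 1/(-12) = -1/12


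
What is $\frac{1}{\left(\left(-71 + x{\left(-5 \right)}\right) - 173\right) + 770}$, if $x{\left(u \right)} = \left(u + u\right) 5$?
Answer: $\frac{1}{476} \approx 0.0021008$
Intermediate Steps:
$x{\left(u \right)} = 10 u$ ($x{\left(u \right)} = 2 u 5 = 10 u$)
$\frac{1}{\left(\left(-71 + x{\left(-5 \right)}\right) - 173\right) + 770} = \frac{1}{\left(\left(-71 + 10 \left(-5\right)\right) - 173\right) + 770} = \frac{1}{\left(\left(-71 - 50\right) - 173\right) + 770} = \frac{1}{\left(-121 - 173\right) + 770} = \frac{1}{-294 + 770} = \frac{1}{476}$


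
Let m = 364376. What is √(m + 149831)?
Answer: √514207 ≈ 717.08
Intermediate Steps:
√(m + 149831) = √(364376 + 149831) = √514207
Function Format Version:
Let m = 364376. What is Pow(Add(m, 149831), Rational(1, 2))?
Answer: Pow(514207, Rational(1, 2)) ≈ 717.08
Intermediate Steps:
Pow(Add(m, 149831), Rational(1, 2)) = Pow(Add(364376, 149831), Rational(1, 2)) = Pow(514207, Rational(1, 2))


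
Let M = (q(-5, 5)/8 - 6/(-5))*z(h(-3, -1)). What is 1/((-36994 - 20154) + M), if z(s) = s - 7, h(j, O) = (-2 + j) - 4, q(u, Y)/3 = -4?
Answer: -5/285716 ≈ -1.7500e-5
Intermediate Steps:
q(u, Y) = -12 (q(u, Y) = 3*(-4) = -12)
h(j, O) = -6 + j
z(s) = -7 + s
M = 24/5 (M = (-12/8 - 6/(-5))*(-7 + (-6 - 3)) = (-12*⅛ - 6*(-⅕))*(-7 - 9) = (-3/2 + 6/5)*(-16) = -3/10*(-16) = 24/5 ≈ 4.8000)
1/((-36994 - 20154) + M) = 1/((-36994 - 20154) + 24/5) = 1/(-57148 + 24/5) = 1/(-285716/5) = -5/285716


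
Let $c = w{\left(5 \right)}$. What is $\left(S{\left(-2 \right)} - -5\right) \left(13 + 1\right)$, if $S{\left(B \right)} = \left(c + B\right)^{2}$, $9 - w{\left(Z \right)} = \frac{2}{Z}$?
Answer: $\frac{16996}{25} \approx 679.84$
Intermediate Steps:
$w{\left(Z \right)} = 9 - \frac{2}{Z}$
$c = \frac{43}{5}$ ($c = 9 - \frac{2}{5} = \frac{43}{5} \approx 8.6$)
$S{\left(B \right)} = \left(\frac{43}{5} + B\right)^{2}$
$\left(S{\left(-2 \right)} - -5\right) \left(13 + 1\right) = \left(\frac{\left(43 + 5 \left(-2\right)\right)^{2}}{25} - -5\right) \left(13 + 1\right) = \left(\frac{\left(43 - 10\right)^{2}}{25} + 5\right) 14 = \left(\frac{33^{2}}{25} + 5\right) 14 = \left(\frac{1}{25} \cdot 1089 + 5\right) 14 = \left(\frac{1089}{25} + 5\right) 14 = \frac{1214}{25} \cdot 14 = \frac{16996}{25}$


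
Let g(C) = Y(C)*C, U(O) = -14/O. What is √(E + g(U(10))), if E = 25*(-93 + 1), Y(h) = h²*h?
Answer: I*√1435099/25 ≈ 47.918*I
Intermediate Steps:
Y(h) = h³
E = -2300 (E = 25*(-92) = -2300)
g(C) = C⁴ (g(C) = C³*C = C⁴)
√(E + g(U(10))) = √(-2300 + (-14/10)⁴) = √(-2300 + (-14*⅒)⁴) = √(-2300 + (-7/5)⁴) = √(-2300 + 2401/625) = √(-1435099/625) = I*√1435099/25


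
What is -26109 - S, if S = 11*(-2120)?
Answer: -2789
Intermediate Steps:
S = -23320
-26109 - S = -26109 - 1*(-23320) = -26109 + 23320 = -2789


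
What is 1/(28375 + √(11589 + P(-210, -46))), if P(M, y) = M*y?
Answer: 28375/805119376 - 3*√2361/805119376 ≈ 3.5062e-5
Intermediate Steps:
1/(28375 + √(11589 + P(-210, -46))) = 1/(28375 + √(11589 - 210*(-46))) = 1/(28375 + √(11589 + 9660)) = 1/(28375 + √21249) = 1/(28375 + 3*√2361)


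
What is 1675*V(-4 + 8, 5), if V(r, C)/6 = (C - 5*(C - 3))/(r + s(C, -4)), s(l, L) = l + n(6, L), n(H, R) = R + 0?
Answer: -10050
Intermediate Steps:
n(H, R) = R
s(l, L) = L + l (s(l, L) = l + L = L + l)
V(r, C) = 6*(15 - 4*C)/(-4 + C + r) (V(r, C) = 6*((C - 5*(C - 3))/(r + (-4 + C))) = 6*((C - 5*(-3 + C))/(-4 + C + r)) = 6*((C + (15 - 5*C))/(-4 + C + r)) = 6*((15 - 4*C)/(-4 + C + r)) = 6*(15 - 4*C)/(-4 + C + r))
1675*V(-4 + 8, 5) = 1675*(6*(15 - 4*5)/(-4 + 5 + (-4 + 8))) = 1675*(6*(15 - 20)/(-4 + 5 + 4)) = 1675*(6*(-5)/5) = 1675*(6*(⅕)*(-5)) = 1675*(-6) = -10050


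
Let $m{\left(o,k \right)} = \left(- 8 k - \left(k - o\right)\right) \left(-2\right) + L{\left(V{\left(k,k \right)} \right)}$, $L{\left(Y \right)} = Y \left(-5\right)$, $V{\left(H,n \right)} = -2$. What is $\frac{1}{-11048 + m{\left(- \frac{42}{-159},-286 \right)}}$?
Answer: $- \frac{53}{857886} \approx -6.178 \cdot 10^{-5}$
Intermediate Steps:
$L{\left(Y \right)} = - 5 Y$
$m{\left(o,k \right)} = 10 - 2 o + 18 k$ ($m{\left(o,k \right)} = \left(- 8 k - \left(k - o\right)\right) \left(-2\right) - -10 = \left(o - 9 k\right) \left(-2\right) + 10 = \left(- 2 o + 18 k\right) + 10 = 10 - 2 o + 18 k$)
$\frac{1}{-11048 + m{\left(- \frac{42}{-159},-286 \right)}} = \frac{1}{-11048 + \left(10 - 2 \left(- \frac{42}{-159}\right) + 18 \left(-286\right)\right)} = \frac{1}{-11048 - \left(5138 + 2 \left(-42\right) \left(- \frac{1}{159}\right)\right)} = \frac{1}{-11048 - \frac{272342}{53}} = \frac{1}{- \frac{857886}{53}} = - \frac{53}{857886}$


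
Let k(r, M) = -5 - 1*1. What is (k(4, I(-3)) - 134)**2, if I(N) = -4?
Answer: 19600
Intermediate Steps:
k(r, M) = -6 (k(r, M) = -5 - 1 = -6)
(k(4, I(-3)) - 134)**2 = (-6 - 134)**2 = (-140)**2 = 19600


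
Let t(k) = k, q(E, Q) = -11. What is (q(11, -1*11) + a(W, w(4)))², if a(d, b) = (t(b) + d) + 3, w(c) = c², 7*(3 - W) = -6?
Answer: 6889/49 ≈ 140.59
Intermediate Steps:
W = 27/7 (W = 3 - ⅐*(-6) = 3 + 6/7 = 27/7 ≈ 3.8571)
a(d, b) = 3 + b + d (a(d, b) = (b + d) + 3 = 3 + b + d)
(q(11, -1*11) + a(W, w(4)))² = (-11 + (3 + 4² + 27/7))² = (-11 + (3 + 16 + 27/7))² = (-11 + 160/7)² = (83/7)² = 6889/49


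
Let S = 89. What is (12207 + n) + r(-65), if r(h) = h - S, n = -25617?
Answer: -13564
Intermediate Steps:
r(h) = -89 + h (r(h) = h - 1*89 = h - 89 = -89 + h)
(12207 + n) + r(-65) = (12207 - 25617) + (-89 - 65) = -13410 - 154 = -13564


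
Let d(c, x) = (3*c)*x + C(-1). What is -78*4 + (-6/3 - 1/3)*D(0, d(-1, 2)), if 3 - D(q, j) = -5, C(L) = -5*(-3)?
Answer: -992/3 ≈ -330.67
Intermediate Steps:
C(L) = 15
d(c, x) = 15 + 3*c*x (d(c, x) = (3*c)*x + 15 = 3*c*x + 15 = 15 + 3*c*x)
D(q, j) = 8 (D(q, j) = 3 - 1*(-5) = 3 + 5 = 8)
-78*4 + (-6/3 - 1/3)*D(0, d(-1, 2)) = -78*4 + (-6/3 - 1/3)*8 = -312 + (-6*1/3 - 1*1/3)*8 = -312 + (-2 - 1/3)*8 = -312 - 7/3*8 = -312 - 56/3 = -992/3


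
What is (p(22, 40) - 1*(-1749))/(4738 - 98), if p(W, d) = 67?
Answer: 227/580 ≈ 0.39138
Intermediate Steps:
(p(22, 40) - 1*(-1749))/(4738 - 98) = (67 - 1*(-1749))/(4738 - 98) = (67 + 1749)/4640 = 1816*(1/4640) = 227/580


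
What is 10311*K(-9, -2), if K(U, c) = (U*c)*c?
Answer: -371196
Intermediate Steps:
K(U, c) = U*c**2
10311*K(-9, -2) = 10311*(-9*(-2)**2) = 10311*(-9*4) = 10311*(-36) = -371196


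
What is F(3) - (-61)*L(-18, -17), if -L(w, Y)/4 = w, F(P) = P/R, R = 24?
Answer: 35137/8 ≈ 4392.1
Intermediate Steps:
F(P) = P/24
L(w, Y) = -4*w
F(3) - (-61)*L(-18, -17) = (1/24)*3 - (-61)*(-4*(-18)) = 1/8 - (-61)*72 = 1/8 - 1*(-4392) = 1/8 + 4392 = 35137/8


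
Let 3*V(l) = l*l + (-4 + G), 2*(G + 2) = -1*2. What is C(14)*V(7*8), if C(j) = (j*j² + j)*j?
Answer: 40272316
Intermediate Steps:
G = -3 (G = -2 + (-1*2)/2 = -2 + (½)*(-2) = -2 - 1 = -3)
C(j) = j*(j + j³) (C(j) = (j³ + j)*j = (j + j³)*j = j*(j + j³))
V(l) = -7/3 + l²/3 (V(l) = (l*l + (-4 - 3))/3 = (l² - 7)/3 = (-7 + l²)/3 = -7/3 + l²/3)
C(14)*V(7*8) = (14² + 14⁴)*(-7/3 + (7*8)²/3) = (196 + 38416)*(-7/3 + (⅓)*56²) = 38612*(-7/3 + (⅓)*3136) = 38612*(-7/3 + 3136/3) = 38612*1043 = 40272316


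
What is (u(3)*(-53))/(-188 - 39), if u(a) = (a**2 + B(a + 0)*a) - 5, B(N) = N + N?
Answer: 1166/227 ≈ 5.1366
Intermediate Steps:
B(N) = 2*N
u(a) = -5 + 3*a**2 (u(a) = (a**2 + (2*(a + 0))*a) - 5 = (a**2 + (2*a)*a) - 5 = (a**2 + 2*a**2) - 5 = 3*a**2 - 5 = -5 + 3*a**2)
(u(3)*(-53))/(-188 - 39) = ((-5 + 3*3**2)*(-53))/(-188 - 39) = ((-5 + 3*9)*(-53))/(-227) = ((-5 + 27)*(-53))*(-1/227) = (22*(-53))*(-1/227) = -1166*(-1/227) = 1166/227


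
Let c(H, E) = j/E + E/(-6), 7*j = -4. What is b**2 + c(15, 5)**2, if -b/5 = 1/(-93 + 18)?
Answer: 39797/44100 ≈ 0.90243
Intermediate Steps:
j = -4/7 (j = (1/7)*(-4) = -4/7 ≈ -0.57143)
b = 1/15 (b = -5/(-93 + 18) = -5/(-75) = -5*(-1/75) = 1/15 ≈ 0.066667)
c(H, E) = -4/(7*E) - E/6 (c(H, E) = -4/(7*E) + E/(-6) = -4/(7*E) + E*(-1/6) = -4/(7*E) - E/6)
b**2 + c(15, 5)**2 = (1/15)**2 + (-4/7/5 - 1/6*5)**2 = 1/225 + (-4/7*1/5 - 5/6)**2 = 1/225 + (-4/35 - 5/6)**2 = 1/225 + (-199/210)**2 = 1/225 + 39601/44100 = 39797/44100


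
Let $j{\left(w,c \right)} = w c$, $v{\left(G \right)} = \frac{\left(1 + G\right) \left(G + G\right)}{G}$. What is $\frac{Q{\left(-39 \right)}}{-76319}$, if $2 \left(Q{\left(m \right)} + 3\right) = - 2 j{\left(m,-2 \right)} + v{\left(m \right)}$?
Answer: $\frac{119}{76319} \approx 0.0015592$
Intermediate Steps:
$v{\left(G \right)} = 2 + 2 G$ ($v{\left(G \right)} = \frac{\left(1 + G\right) 2 G}{G} = \frac{2 G \left(1 + G\right)}{G} = 2 + 2 G$)
$j{\left(w,c \right)} = c w$
$Q{\left(m \right)} = -2 + 3 m$ ($Q{\left(m \right)} = -3 + \frac{- 2 \left(- 2 m\right) + \left(2 + 2 m\right)}{2} = -3 + \frac{4 m + \left(2 + 2 m\right)}{2} = -3 + \frac{2 + 6 m}{2} = -3 + \left(1 + 3 m\right) = -2 + 3 m$)
$\frac{Q{\left(-39 \right)}}{-76319} = \frac{-2 + 3 \left(-39\right)}{-76319} = \left(-2 - 117\right) \left(- \frac{1}{76319}\right) = \left(-119\right) \left(- \frac{1}{76319}\right) = \frac{119}{76319}$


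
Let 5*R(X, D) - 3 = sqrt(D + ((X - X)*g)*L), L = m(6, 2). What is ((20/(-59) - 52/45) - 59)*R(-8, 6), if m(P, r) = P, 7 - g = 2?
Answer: -160613/4425 - 160613*sqrt(6)/13275 ≈ -65.933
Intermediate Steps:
g = 5 (g = 7 - 1*2 = 7 - 2 = 5)
L = 6
R(X, D) = 3/5 + sqrt(D)/5 (R(X, D) = 3/5 + sqrt(D + ((X - X)*5)*6)/5 = 3/5 + sqrt(D + (0*5)*6)/5 = 3/5 + sqrt(D + 0*6)/5 = 3/5 + sqrt(D + 0)/5 = 3/5 + sqrt(D)/5)
((20/(-59) - 52/45) - 59)*R(-8, 6) = ((20/(-59) - 52/45) - 59)*(3/5 + sqrt(6)/5) = ((20*(-1/59) - 52*1/45) - 59)*(3/5 + sqrt(6)/5) = ((-20/59 - 52/45) - 59)*(3/5 + sqrt(6)/5) = (-3968/2655 - 59)*(3/5 + sqrt(6)/5) = -160613*(3/5 + sqrt(6)/5)/2655 = -160613/4425 - 160613*sqrt(6)/13275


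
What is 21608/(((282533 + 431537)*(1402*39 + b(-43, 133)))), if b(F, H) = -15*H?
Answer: 10804/18809674905 ≈ 5.7439e-7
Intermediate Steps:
21608/(((282533 + 431537)*(1402*39 + b(-43, 133)))) = 21608/(((282533 + 431537)*(1402*39 - 15*133))) = 21608/((714070*(54678 - 1995))) = 21608/((714070*52683)) = 21608/37619349810 = 21608*(1/37619349810) = 10804/18809674905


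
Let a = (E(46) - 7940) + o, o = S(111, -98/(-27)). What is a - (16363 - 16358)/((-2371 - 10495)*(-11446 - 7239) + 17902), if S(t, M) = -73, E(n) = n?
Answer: -1915419065309/240419112 ≈ -7967.0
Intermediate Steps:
o = -73
a = -7967 (a = (46 - 7940) - 73 = -7894 - 73 = -7967)
a - (16363 - 16358)/((-2371 - 10495)*(-11446 - 7239) + 17902) = -7967 - (16363 - 16358)/((-2371 - 10495)*(-11446 - 7239) + 17902) = -7967 - 5/(-12866*(-18685) + 17902) = -7967 - 5/(240401210 + 17902) = -7967 - 5/240419112 = -1915419065309/240419112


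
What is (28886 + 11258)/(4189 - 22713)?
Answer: -10036/4631 ≈ -2.1671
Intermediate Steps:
(28886 + 11258)/(4189 - 22713) = 40144/(-18524) = 40144*(-1/18524) = -10036/4631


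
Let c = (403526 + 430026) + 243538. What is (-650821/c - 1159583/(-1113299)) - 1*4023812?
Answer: -4825045877335611929/1199123219910 ≈ -4.0238e+6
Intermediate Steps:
c = 1077090 (c = 833552 + 243538 = 1077090)
(-650821/c - 1159583/(-1113299)) - 1*4023812 = (-650821/1077090 - 1159583/(-1113299)) - 1*4023812 = (-650821*1/1077090 - 1159583*(-1/1113299)) - 4023812 = (-650821/1077090 + 1159583/1113299) - 4023812 = 524416884991/1199123219910 - 4023812 = -4825045877335611929/1199123219910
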